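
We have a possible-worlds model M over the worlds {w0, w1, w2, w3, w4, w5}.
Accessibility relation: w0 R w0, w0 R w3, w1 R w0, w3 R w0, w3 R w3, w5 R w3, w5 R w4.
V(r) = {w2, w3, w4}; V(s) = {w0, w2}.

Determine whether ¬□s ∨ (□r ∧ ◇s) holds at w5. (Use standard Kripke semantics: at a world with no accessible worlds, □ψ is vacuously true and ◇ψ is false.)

At w5: ¬□s is true, □r ∧ ◇s is false, so ¬□s ∨ (□r ∧ ◇s) is true.
  At w5: □s is false, so ¬□s is true.
    At w5: □s requires s at every successor {w3, w4}.
      s fails at w3, so □s is false at w5.
  At w5: □r is true, ◇s is false, so □r ∧ ◇s is false.
    At w5: □r requires r at every successor {w3, w4}.
      At w3: r is true.
      At w4: r is true.
    So □r is true at w5.
    At w5: ◇s requires s at some successor in {w3, w4}.
      At w3: s is false.
      At w4: s is false.
    So ◇s is false at w5.

Yes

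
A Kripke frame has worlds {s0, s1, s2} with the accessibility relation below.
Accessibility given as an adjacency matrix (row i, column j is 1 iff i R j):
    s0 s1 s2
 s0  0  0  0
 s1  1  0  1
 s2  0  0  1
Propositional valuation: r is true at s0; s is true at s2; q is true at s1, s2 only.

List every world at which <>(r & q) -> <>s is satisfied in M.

s0, s1, s2

Recall that <>ψ holds at a world iff ψ holds at some accessible world.
Let φ = <>(r & q) -> <>s. Evaluate φ at each world:
  s0 (successors ∅): φ is true.
  s1 (successors {s0, s2}): φ is true.
  s2 (successors {s2}): φ is true.
For instance, at s1:
  At s1: <>(r & q) is false, <>s is true, so <>(r & q) -> <>s is true.
    At s1: <>(r & q) requires r & q at some successor in {s0, s2}.
      At s0: r & q is false.
      At s2: r & q is false.
    So <>(r & q) is false at s1.
    At s1: <>s requires s at some successor in {s0, s2}.
      s holds at s2, so <>s is true at s1.
Satisfying worlds: {s0, s1, s2}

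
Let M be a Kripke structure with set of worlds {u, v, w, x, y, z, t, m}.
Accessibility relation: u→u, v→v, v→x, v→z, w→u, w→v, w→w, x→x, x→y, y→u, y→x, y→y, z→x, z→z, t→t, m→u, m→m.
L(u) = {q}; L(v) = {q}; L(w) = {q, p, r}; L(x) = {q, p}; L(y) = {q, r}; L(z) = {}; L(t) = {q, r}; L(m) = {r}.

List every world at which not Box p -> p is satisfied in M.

w, x

Let φ = not Box p -> p. Evaluate φ at each world:
  u (successors {u}): φ is false.
  v (successors {v, x, z}): φ is false.
  w (successors {u, v, w}): φ is true.
  x (successors {x, y}): φ is true.
  y (successors {u, x, y}): φ is false.
  z (successors {x, z}): φ is false.
  t (successors {t}): φ is false.
  m (successors {u, m}): φ is false.
For instance, at y:
  At y: not Box p is true, p is false, so not Box p -> p is false.
    At y: Box p is false, so not Box p is true.
      At y: Box p requires p at every successor {u, x, y}.
        p fails at u, so Box p is false at y.
Satisfying worlds: {w, x}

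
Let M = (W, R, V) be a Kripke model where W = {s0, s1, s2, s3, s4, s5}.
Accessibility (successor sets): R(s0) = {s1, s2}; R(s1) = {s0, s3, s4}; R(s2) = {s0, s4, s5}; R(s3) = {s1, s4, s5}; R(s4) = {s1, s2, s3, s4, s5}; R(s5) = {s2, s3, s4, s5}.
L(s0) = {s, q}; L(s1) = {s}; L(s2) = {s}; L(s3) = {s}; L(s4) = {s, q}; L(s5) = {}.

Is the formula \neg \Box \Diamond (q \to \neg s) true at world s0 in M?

At s0: \Box \Diamond (q \to \neg s) is true, so \neg \Box \Diamond (q \to \neg s) is false.
  At s0: \Box \Diamond (q \to \neg s) requires \Diamond (q \to \neg s) at every successor {s1, s2}.
      At s1: \Diamond (q \to \neg s) requires q \to \neg s at some successor in {s0, s3, s4}.
        q \to \neg s holds at s3, so \Diamond (q \to \neg s) is true at s1.
      At s2: \Diamond (q \to \neg s) requires q \to \neg s at some successor in {s0, s4, s5}.
        q \to \neg s holds at s5, so \Diamond (q \to \neg s) is true at s2.
  So \Box \Diamond (q \to \neg s) is true at s0.

No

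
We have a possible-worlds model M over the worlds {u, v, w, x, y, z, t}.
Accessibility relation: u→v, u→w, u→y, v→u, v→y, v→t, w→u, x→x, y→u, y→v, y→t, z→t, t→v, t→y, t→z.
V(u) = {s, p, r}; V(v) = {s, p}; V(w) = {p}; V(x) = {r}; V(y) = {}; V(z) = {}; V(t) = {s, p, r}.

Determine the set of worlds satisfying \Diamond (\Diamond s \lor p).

u, v, w, y, z, t

Recall that \Diamond ψ holds at a world iff ψ holds at some accessible world.
Let φ = \Diamond (\Diamond s \lor p). Evaluate φ at each world:
  u (successors {v, w, y}): φ is true.
  v (successors {u, y, t}): φ is true.
  w (successors {u}): φ is true.
  x (successors {x}): φ is false.
  y (successors {u, v, t}): φ is true.
  z (successors {t}): φ is true.
  t (successors {v, y, z}): φ is true.
For instance, at x:
  At x: \Diamond (\Diamond s \lor p) requires \Diamond s \lor p at some successor in {x}.
    At x: \Diamond s \lor p is false.
  So \Diamond (\Diamond s \lor p) is false at x.
Satisfying worlds: {u, v, w, y, z, t}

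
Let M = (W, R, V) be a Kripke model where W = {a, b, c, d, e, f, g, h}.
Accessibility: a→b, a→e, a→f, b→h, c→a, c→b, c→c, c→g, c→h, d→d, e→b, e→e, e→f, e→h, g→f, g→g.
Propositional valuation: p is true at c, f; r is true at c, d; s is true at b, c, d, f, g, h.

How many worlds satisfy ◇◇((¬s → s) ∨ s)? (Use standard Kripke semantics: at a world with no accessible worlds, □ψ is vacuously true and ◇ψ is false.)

Let φ = ◇◇((¬s → s) ∨ s). Evaluate φ at each world:
  a (successors {b, e, f}): φ is true.
  b (successors {h}): φ is false.
  c (successors {a, b, c, g, h}): φ is true.
  d (successors {d}): φ is true.
  e (successors {b, e, f, h}): φ is true.
  f (successors ∅): φ is false.
  g (successors {f, g}): φ is true.
  h (successors ∅): φ is false.
For instance, at e:
  At e: ◇◇((¬s → s) ∨ s) requires ◇((¬s → s) ∨ s) at some successor in {b, e, f, h}.
    ◇((¬s → s) ∨ s) holds at b, so ◇◇((¬s → s) ∨ s) is true at e.
      At b: ◇((¬s → s) ∨ s) requires (¬s → s) ∨ s at some successor in {h}.
        (¬s → s) ∨ s holds at h, so ◇((¬s → s) ∨ s) is true at b.
Satisfying worlds: {a, c, d, e, g}

5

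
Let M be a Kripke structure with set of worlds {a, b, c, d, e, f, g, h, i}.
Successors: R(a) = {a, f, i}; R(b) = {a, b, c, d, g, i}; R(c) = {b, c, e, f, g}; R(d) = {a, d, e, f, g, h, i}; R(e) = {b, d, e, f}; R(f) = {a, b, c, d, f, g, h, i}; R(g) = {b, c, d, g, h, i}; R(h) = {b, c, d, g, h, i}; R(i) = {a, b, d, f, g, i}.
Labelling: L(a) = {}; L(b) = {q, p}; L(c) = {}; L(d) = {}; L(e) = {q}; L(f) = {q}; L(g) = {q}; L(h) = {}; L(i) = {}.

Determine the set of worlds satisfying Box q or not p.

Let φ = Box q or not p. Evaluate φ at each world:
  a (successors {a, f, i}): φ is true.
  b (successors {a, b, c, d, g, i}): φ is false.
  c (successors {b, c, e, f, g}): φ is true.
  d (successors {a, d, e, f, g, h, i}): φ is true.
  e (successors {b, d, e, f}): φ is true.
  f (successors {a, b, c, d, f, g, h, i}): φ is true.
  g (successors {b, c, d, g, h, i}): φ is true.
  h (successors {b, c, d, g, h, i}): φ is true.
  i (successors {a, b, d, f, g, i}): φ is true.
For instance, at e:
  At e: Box q is false, not p is true, so Box q or not p is true.
    At e: Box q requires q at every successor {b, d, e, f}.
      q fails at d, so Box q is false at e.
Satisfying worlds: {a, c, d, e, f, g, h, i}

a, c, d, e, f, g, h, i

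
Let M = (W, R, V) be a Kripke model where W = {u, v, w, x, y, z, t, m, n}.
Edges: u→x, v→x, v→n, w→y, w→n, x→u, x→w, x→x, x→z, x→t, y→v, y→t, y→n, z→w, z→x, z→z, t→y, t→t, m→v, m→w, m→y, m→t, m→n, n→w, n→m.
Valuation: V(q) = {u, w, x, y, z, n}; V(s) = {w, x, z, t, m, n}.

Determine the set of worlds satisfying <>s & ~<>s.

none

Let φ = <>s & ~<>s. Evaluate φ at each world:
  u (successors {x}): φ is false.
  v (successors {x, n}): φ is false.
  w (successors {y, n}): φ is false.
  x (successors {u, w, x, z, t}): φ is false.
  y (successors {v, t, n}): φ is false.
  z (successors {w, x, z}): φ is false.
  t (successors {y, t}): φ is false.
  m (successors {v, w, y, t, n}): φ is false.
  n (successors {w, m}): φ is false.
For instance, at v:
  At v: <>s is true, ~<>s is false, so <>s & ~<>s is false.
    At v: <>s requires s at some successor in {x, n}.
      s holds at x, so <>s is true at v.
    At v: <>s is true, so ~<>s is false.
      At v: <>s requires s at some successor in {x, n}.
        s holds at x, so <>s is true at v.
Satisfying worlds: none.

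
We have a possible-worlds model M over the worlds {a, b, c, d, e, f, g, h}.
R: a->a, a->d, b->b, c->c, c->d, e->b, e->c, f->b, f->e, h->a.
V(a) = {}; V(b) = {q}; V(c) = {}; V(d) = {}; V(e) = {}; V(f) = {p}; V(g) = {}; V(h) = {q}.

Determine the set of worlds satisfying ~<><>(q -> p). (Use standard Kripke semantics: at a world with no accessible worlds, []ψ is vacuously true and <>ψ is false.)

b, d, g

Let φ = ~<><>(q -> p). Evaluate φ at each world:
  a (successors {a, d}): φ is false.
  b (successors {b}): φ is true.
  c (successors {c, d}): φ is false.
  d (successors ∅): φ is true.
  e (successors {b, c}): φ is false.
  f (successors {b, e}): φ is false.
  g (successors ∅): φ is true.
  h (successors {a}): φ is false.
For instance, at a:
  At a: <><>(q -> p) is true, so ~<><>(q -> p) is false.
    At a: <><>(q -> p) requires <>(q -> p) at some successor in {a, d}.
      <>(q -> p) holds at a, so <><>(q -> p) is true at a.
Satisfying worlds: {b, d, g}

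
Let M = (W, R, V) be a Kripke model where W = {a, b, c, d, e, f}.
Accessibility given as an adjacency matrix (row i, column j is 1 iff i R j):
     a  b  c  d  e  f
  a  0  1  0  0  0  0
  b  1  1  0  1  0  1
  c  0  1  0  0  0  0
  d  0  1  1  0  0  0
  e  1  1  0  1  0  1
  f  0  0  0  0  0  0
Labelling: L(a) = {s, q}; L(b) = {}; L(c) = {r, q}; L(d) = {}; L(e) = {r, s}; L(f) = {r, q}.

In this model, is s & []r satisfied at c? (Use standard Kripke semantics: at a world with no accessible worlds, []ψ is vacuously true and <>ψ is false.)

No

Recall that []ψ holds at a world iff ψ holds at every accessible world, and <>ψ holds iff ψ holds at some accessible world.
At c: s is false, []r is false, so s & []r is false.
  At c: []r requires r at every successor {b}.
    r fails at b, so []r is false at c.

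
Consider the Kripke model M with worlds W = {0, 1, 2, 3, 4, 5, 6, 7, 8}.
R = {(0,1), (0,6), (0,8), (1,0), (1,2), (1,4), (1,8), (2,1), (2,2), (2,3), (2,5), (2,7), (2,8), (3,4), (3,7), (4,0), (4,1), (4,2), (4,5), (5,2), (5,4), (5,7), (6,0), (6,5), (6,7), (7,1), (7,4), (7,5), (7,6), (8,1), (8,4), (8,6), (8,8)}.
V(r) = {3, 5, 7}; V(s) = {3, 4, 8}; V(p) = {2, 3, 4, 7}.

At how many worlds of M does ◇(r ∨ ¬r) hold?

Recall that ◇ψ holds at a world iff ψ holds at some accessible world.
Let φ = ◇(r ∨ ¬r). Evaluate φ at each world:
  0 (successors {1, 6, 8}): φ is true.
  1 (successors {0, 2, 4, 8}): φ is true.
  2 (successors {1, 2, 3, 5, 7, 8}): φ is true.
  3 (successors {4, 7}): φ is true.
  4 (successors {0, 1, 2, 5}): φ is true.
  5 (successors {2, 4, 7}): φ is true.
  6 (successors {0, 5, 7}): φ is true.
  7 (successors {1, 4, 5, 6}): φ is true.
  8 (successors {1, 4, 6, 8}): φ is true.
For instance, at 6:
  At 6: ◇(r ∨ ¬r) requires r ∨ ¬r at some successor in {0, 5, 7}.
    r ∨ ¬r holds at 0, so ◇(r ∨ ¬r) is true at 6.
Satisfying worlds: {0, 1, 2, 3, 4, 5, 6, 7, 8}

9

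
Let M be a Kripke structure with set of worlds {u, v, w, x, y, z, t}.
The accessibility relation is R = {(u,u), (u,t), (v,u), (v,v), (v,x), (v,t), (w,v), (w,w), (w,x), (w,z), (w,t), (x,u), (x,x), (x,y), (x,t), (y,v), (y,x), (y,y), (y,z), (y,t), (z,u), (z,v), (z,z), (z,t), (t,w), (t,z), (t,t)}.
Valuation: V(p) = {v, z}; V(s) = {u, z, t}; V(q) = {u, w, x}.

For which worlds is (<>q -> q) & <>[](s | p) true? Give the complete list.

u, w, x

Recall that []ψ holds at a world iff ψ holds at every accessible world, and <>ψ holds iff ψ holds at some accessible world.
Let φ = (<>q -> q) & <>[](s | p). Evaluate φ at each world:
  u (successors {u, t}): φ is true.
  v (successors {u, v, x, t}): φ is false.
  w (successors {v, w, x, z, t}): φ is true.
  x (successors {u, x, y, t}): φ is true.
  y (successors {v, x, y, z, t}): φ is false.
  z (successors {u, v, z, t}): φ is false.
  t (successors {w, z, t}): φ is false.
For instance, at t:
  At t: <>q -> q is false, <>[](s | p) is true, so (<>q -> q) & <>[](s | p) is false.
    At t: <>q is true, q is false, so <>q -> q is false.
      At t: <>q requires q at some successor in {w, z, t}.
        q holds at w, so <>q is true at t.
    At t: <>[](s | p) requires [](s | p) at some successor in {w, z, t}.
      [](s | p) holds at z, so <>[](s | p) is true at t.
Satisfying worlds: {u, w, x}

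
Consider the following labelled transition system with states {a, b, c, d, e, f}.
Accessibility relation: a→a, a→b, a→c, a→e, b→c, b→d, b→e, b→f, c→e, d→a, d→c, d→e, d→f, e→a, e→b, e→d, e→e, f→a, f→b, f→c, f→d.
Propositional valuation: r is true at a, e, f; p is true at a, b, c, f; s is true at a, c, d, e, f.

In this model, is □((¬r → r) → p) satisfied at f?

Yes

At f: □((¬r → r) → p) requires (¬r → r) → p at every successor {a, b, c, d}.
  At a: (¬r → r) → p is true.
  At b: (¬r → r) → p is true.
  At c: (¬r → r) → p is true.
  At d: (¬r → r) → p is true.
So □((¬r → r) → p) is true at f.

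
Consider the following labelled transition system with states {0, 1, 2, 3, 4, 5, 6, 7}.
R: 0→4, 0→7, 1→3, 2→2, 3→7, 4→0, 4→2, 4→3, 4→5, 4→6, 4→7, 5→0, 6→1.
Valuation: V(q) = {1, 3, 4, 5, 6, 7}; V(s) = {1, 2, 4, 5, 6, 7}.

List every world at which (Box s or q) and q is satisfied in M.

Let φ = (Box s or q) and q. Evaluate φ at each world:
  0 (successors {4, 7}): φ is false.
  1 (successors {3}): φ is true.
  2 (successors {2}): φ is false.
  3 (successors {7}): φ is true.
  4 (successors {0, 2, 3, 5, 6, 7}): φ is true.
  5 (successors {0}): φ is true.
  6 (successors {1}): φ is true.
  7 (successors ∅): φ is true.
For instance, at 5:
  At 5: Box s or q is true, q is true, so (Box s or q) and q is true.
    At 5: Box s is false, q is true, so Box s or q is true.
      At 5: Box s requires s at every successor {0}.
        s fails at 0, so Box s is false at 5.
Satisfying worlds: {1, 3, 4, 5, 6, 7}

1, 3, 4, 5, 6, 7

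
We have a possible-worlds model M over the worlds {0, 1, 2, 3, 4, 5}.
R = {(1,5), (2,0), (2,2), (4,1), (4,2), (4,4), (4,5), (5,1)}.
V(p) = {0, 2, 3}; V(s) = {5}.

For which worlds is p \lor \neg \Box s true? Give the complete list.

Let φ = p \lor \neg \Box s. Evaluate φ at each world:
  0 (successors ∅): φ is true.
  1 (successors {5}): φ is false.
  2 (successors {0, 2}): φ is true.
  3 (successors ∅): φ is true.
  4 (successors {1, 2, 4, 5}): φ is true.
  5 (successors {1}): φ is true.
For instance, at 4:
  At 4: p is false, \neg \Box s is true, so p \lor \neg \Box s is true.
    At 4: \Box s is false, so \neg \Box s is true.
      At 4: \Box s requires s at every successor {1, 2, 4, 5}.
        s fails at 1, so \Box s is false at 4.
Satisfying worlds: {0, 2, 3, 4, 5}

0, 2, 3, 4, 5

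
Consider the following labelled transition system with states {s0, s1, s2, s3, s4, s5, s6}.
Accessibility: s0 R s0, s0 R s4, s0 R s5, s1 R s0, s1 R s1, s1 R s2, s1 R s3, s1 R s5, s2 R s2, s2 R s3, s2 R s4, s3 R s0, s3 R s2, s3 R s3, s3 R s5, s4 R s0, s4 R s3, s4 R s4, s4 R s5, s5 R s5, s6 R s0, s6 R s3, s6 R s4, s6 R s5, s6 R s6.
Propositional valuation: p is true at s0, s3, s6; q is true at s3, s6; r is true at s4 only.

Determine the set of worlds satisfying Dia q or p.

s0, s1, s2, s3, s4, s6

Recall that Dia ψ holds at a world iff ψ holds at some accessible world.
Let φ = Dia q or p. Evaluate φ at each world:
  s0 (successors {s0, s4, s5}): φ is true.
  s1 (successors {s0, s1, s2, s3, s5}): φ is true.
  s2 (successors {s2, s3, s4}): φ is true.
  s3 (successors {s0, s2, s3, s5}): φ is true.
  s4 (successors {s0, s3, s4, s5}): φ is true.
  s5 (successors {s5}): φ is false.
  s6 (successors {s0, s3, s4, s5, s6}): φ is true.
For instance, at s1:
  At s1: Dia q is true, p is false, so Dia q or p is true.
    At s1: Dia q requires q at some successor in {s0, s1, s2, s3, s5}.
      q holds at s3, so Dia q is true at s1.
Satisfying worlds: {s0, s1, s2, s3, s4, s6}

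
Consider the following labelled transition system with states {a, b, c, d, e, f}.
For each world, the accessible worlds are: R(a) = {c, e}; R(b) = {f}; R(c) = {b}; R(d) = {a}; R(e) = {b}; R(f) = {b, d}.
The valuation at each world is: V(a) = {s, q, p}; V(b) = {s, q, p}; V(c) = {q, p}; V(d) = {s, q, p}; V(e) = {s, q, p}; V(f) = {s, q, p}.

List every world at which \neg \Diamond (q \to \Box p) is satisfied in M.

none

Recall that \Box ψ holds at a world iff ψ holds at every accessible world, and \Diamond ψ holds iff ψ holds at some accessible world.
Let φ = \neg \Diamond (q \to \Box p). Evaluate φ at each world:
  a (successors {c, e}): φ is false.
  b (successors {f}): φ is false.
  c (successors {b}): φ is false.
  d (successors {a}): φ is false.
  e (successors {b}): φ is false.
  f (successors {b, d}): φ is false.
For instance, at a:
  At a: \Diamond (q \to \Box p) is true, so \neg \Diamond (q \to \Box p) is false.
    At a: \Diamond (q \to \Box p) requires q \to \Box p at some successor in {c, e}.
      q \to \Box p holds at c, so \Diamond (q \to \Box p) is true at a.
Satisfying worlds: none.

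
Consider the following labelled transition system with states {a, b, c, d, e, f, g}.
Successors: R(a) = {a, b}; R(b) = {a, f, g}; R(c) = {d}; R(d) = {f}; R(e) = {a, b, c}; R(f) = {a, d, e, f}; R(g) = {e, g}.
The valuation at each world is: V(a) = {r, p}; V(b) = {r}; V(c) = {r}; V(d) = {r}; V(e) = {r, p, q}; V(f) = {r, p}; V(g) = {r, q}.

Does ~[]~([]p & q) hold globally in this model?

No

Let φ = ~[]~([]p & q). Evaluate φ at each world:
  a (successors {a, b}): φ is false.
  b (successors {a, f, g}): φ is false.
  c (successors {d}): φ is false.
  d (successors {f}): φ is false.
  e (successors {a, b, c}): φ is false.
  f (successors {a, d, e, f}): φ is false.
  g (successors {e, g}): φ is false.
Detail at a (counterexample):
  At a: []~([]p & q) is true, so ~[]~([]p & q) is false.
    At a: []~([]p & q) requires ~([]p & q) at every successor {a, b}.
      At a: ~([]p & q) is true.
      At b: ~([]p & q) is true.
    So []~([]p & q) is true at a.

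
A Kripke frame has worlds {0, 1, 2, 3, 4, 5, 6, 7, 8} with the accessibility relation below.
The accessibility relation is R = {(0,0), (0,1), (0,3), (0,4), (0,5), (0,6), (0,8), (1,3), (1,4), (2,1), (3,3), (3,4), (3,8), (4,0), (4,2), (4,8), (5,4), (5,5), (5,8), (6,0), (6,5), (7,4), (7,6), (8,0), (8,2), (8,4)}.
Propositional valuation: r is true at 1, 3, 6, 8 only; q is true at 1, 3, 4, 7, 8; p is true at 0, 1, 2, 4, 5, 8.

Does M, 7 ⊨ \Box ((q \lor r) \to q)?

No

Recall that \Box ψ holds at a world iff ψ holds at every accessible world, and \Diamond ψ holds iff ψ holds at some accessible world.
At 7: \Box ((q \lor r) \to q) requires (q \lor r) \to q at every successor {4, 6}.
  (q \lor r) \to q fails at 6, so \Box ((q \lor r) \to q) is false at 7.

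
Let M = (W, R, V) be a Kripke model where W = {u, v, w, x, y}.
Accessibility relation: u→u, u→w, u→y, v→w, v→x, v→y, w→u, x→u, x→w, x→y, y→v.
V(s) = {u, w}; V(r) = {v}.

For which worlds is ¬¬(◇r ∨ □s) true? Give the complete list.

Let φ = ¬¬(◇r ∨ □s). Evaluate φ at each world:
  u (successors {u, w, y}): φ is false.
  v (successors {w, x, y}): φ is false.
  w (successors {u}): φ is true.
  x (successors {u, w, y}): φ is false.
  y (successors {v}): φ is true.
For instance, at v:
  At v: ¬(◇r ∨ □s) is true, so ¬¬(◇r ∨ □s) is false.
    At v: ◇r ∨ □s is false, so ¬(◇r ∨ □s) is true.
      At v: ◇r is false, □s is false, so ◇r ∨ □s is false.
Satisfying worlds: {w, y}

w, y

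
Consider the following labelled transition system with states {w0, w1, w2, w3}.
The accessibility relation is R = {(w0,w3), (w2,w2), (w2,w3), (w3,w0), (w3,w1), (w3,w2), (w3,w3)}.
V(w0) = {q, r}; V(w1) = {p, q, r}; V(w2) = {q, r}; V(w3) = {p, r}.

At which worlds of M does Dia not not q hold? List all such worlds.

Let φ = Dia not not q. Evaluate φ at each world:
  w0 (successors {w3}): φ is false.
  w1 (successors ∅): φ is false.
  w2 (successors {w2, w3}): φ is true.
  w3 (successors {w0, w1, w2, w3}): φ is true.
For instance, at w2:
  At w2: Dia not not q requires not not q at some successor in {w2, w3}.
    not not q holds at w2, so Dia not not q is true at w2.
Satisfying worlds: {w2, w3}

w2, w3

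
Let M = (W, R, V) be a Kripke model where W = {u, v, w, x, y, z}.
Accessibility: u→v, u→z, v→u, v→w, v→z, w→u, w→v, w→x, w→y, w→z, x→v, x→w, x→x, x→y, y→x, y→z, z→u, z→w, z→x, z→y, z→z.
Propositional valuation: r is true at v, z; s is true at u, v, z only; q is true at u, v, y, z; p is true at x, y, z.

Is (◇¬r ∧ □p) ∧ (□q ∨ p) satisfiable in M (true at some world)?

Recall that □ψ holds at a world iff ψ holds at every accessible world, and ◇ψ holds iff ψ holds at some accessible world.
Let φ = (◇¬r ∧ □p) ∧ (□q ∨ p). Evaluate φ at each world:
  u (successors {v, z}): φ is false.
  v (successors {u, w, z}): φ is false.
  w (successors {u, v, x, y, z}): φ is false.
  x (successors {v, w, x, y}): φ is false.
  y (successors {x, z}): φ is true.
  z (successors {u, w, x, y, z}): φ is false.
Detail at y (witness):
  At y: ◇¬r ∧ □p is true, □q ∨ p is true, so (◇¬r ∧ □p) ∧ (□q ∨ p) is true.
    At y: ◇¬r is true, □p is true, so ◇¬r ∧ □p is true.
      At y: ◇¬r requires ¬r at some successor in {x, z}.
        ¬r holds at x, so ◇¬r is true at y.
      At y: □p requires p at every successor {x, z}.
        At x: p is true.
        At z: p is true.
      So □p is true at y.
    At y: □q is false, p is true, so □q ∨ p is true.
      At y: □q requires q at every successor {x, z}.
        q fails at x, so □q is false at y.

Yes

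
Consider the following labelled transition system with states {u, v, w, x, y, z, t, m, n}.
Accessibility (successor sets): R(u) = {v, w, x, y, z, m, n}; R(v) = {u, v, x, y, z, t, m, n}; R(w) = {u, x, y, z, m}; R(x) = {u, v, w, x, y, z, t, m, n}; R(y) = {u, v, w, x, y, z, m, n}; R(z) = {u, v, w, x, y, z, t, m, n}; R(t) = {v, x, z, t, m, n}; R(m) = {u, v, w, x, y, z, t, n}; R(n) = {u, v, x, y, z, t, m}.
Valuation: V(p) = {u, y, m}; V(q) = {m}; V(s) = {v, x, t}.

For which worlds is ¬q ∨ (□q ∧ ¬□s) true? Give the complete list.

Let φ = ¬q ∨ (□q ∧ ¬□s). Evaluate φ at each world:
  u (successors {v, w, x, y, z, m, n}): φ is true.
  v (successors {u, v, x, y, z, t, m, n}): φ is true.
  w (successors {u, x, y, z, m}): φ is true.
  x (successors {u, v, w, x, y, z, t, m, n}): φ is true.
  y (successors {u, v, w, x, y, z, m, n}): φ is true.
  z (successors {u, v, w, x, y, z, t, m, n}): φ is true.
  t (successors {v, x, z, t, m, n}): φ is true.
  m (successors {u, v, w, x, y, z, t, n}): φ is false.
  n (successors {u, v, x, y, z, t, m}): φ is true.
For instance, at x:
  At x: ¬q is true, □q ∧ ¬□s is false, so ¬q ∨ (□q ∧ ¬□s) is true.
    At x: □q is false, ¬□s is true, so □q ∧ ¬□s is false.
      At x: □q requires q at every successor {u, v, w, x, y, z, t, m, n}.
        q fails at u, so □q is false at x.
      At x: □s is false, so ¬□s is true.
Satisfying worlds: {u, v, w, x, y, z, t, n}

u, v, w, x, y, z, t, n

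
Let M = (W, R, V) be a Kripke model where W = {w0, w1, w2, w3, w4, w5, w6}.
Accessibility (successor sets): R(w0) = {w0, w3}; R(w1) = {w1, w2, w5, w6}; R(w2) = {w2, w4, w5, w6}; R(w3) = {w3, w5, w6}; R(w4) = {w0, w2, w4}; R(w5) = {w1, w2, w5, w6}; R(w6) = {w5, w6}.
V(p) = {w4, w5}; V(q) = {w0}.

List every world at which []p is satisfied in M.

Let φ = []p. Evaluate φ at each world:
  w0 (successors {w0, w3}): φ is false.
  w1 (successors {w1, w2, w5, w6}): φ is false.
  w2 (successors {w2, w4, w5, w6}): φ is false.
  w3 (successors {w3, w5, w6}): φ is false.
  w4 (successors {w0, w2, w4}): φ is false.
  w5 (successors {w1, w2, w5, w6}): φ is false.
  w6 (successors {w5, w6}): φ is false.
For instance, at w6:
  At w6: []p requires p at every successor {w5, w6}.
    p fails at w6, so []p is false at w6.
Satisfying worlds: none.

none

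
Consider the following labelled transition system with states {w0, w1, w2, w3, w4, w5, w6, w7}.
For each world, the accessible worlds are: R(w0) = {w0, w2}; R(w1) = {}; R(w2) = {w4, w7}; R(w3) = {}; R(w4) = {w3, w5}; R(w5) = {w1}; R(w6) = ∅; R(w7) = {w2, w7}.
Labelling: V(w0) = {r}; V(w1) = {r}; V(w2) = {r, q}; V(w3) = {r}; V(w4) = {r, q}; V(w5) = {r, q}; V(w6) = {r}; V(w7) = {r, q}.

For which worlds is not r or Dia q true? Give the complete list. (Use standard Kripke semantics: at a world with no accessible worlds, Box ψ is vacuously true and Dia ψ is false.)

Let φ = not r or Dia q. Evaluate φ at each world:
  w0 (successors {w0, w2}): φ is true.
  w1 (successors ∅): φ is false.
  w2 (successors {w4, w7}): φ is true.
  w3 (successors ∅): φ is false.
  w4 (successors {w3, w5}): φ is true.
  w5 (successors {w1}): φ is false.
  w6 (successors ∅): φ is false.
  w7 (successors {w2, w7}): φ is true.
For instance, at w0:
  At w0: not r is false, Dia q is true, so not r or Dia q is true.
    At w0: Dia q requires q at some successor in {w0, w2}.
      q holds at w2, so Dia q is true at w0.
Satisfying worlds: {w0, w2, w4, w7}

w0, w2, w4, w7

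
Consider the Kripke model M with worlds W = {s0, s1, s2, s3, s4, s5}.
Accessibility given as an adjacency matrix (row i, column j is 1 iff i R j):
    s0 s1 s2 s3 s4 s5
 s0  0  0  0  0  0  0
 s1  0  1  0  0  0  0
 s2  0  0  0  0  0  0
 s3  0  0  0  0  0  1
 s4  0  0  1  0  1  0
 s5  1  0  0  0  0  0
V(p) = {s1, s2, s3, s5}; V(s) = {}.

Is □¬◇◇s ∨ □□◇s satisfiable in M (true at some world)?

Let φ = □¬◇◇s ∨ □□◇s. Evaluate φ at each world:
  s0 (successors ∅): φ is true.
  s1 (successors {s1}): φ is true.
  s2 (successors ∅): φ is true.
  s3 (successors {s5}): φ is true.
  s4 (successors {s2, s4}): φ is true.
  s5 (successors {s0}): φ is true.
Detail at s0 (witness):
  At s0: □¬◇◇s is true, □□◇s is true, so □¬◇◇s ∨ □□◇s is true.
    At s0: no accessible worlds, so □¬◇◇s holds vacuously.
    At s0: no accessible worlds, so □□◇s holds vacuously.

Yes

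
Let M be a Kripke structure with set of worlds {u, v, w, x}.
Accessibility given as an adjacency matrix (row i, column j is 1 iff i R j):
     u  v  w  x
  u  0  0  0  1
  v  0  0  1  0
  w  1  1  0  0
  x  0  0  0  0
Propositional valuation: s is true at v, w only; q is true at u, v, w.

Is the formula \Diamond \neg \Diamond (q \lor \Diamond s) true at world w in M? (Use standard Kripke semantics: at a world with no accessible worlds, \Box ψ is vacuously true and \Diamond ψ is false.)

At w: \Diamond \neg \Diamond (q \lor \Diamond s) requires \neg \Diamond (q \lor \Diamond s) at some successor in {u, v}.
  \neg \Diamond (q \lor \Diamond s) holds at u, so \Diamond \neg \Diamond (q \lor \Diamond s) is true at w.
    At u: \Diamond (q \lor \Diamond s) is false, so \neg \Diamond (q \lor \Diamond s) is true.
      At u: \Diamond (q \lor \Diamond s) requires q \lor \Diamond s at some successor in {x}.
        At x: q \lor \Diamond s is false.
      So \Diamond (q \lor \Diamond s) is false at u.

Yes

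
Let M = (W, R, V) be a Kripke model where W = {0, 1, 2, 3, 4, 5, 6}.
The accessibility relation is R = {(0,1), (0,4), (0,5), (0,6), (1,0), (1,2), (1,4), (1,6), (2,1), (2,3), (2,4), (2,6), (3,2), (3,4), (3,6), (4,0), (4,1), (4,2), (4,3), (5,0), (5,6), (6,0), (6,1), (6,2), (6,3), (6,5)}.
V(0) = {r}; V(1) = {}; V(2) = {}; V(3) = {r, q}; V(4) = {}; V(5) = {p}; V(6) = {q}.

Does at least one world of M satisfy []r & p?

Let φ = []r & p. Evaluate φ at each world:
  0 (successors {1, 4, 5, 6}): φ is false.
  1 (successors {0, 2, 4, 6}): φ is false.
  2 (successors {1, 3, 4, 6}): φ is false.
  3 (successors {2, 4, 6}): φ is false.
  4 (successors {0, 1, 2, 3}): φ is false.
  5 (successors {0, 6}): φ is false.
  6 (successors {0, 1, 2, 3, 5}): φ is false.
For instance, at 5:
  At 5: []r is false, p is true, so []r & p is false.
    At 5: []r requires r at every successor {0, 6}.
      r fails at 6, so []r is false at 5.

No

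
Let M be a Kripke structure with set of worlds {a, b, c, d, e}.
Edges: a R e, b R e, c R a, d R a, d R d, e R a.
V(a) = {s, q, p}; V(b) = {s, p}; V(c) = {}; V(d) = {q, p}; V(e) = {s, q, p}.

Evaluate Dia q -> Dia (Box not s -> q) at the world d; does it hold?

At d: Dia q is true, Dia (Box not s -> q) is true, so Dia q -> Dia (Box not s -> q) is true.
  At d: Dia q requires q at some successor in {a, d}.
    q holds at a, so Dia q is true at d.
  At d: Dia (Box not s -> q) requires Box not s -> q at some successor in {a, d}.
    Box not s -> q holds at a, so Dia (Box not s -> q) is true at d.
      At a: Box not s is false, q is true, so Box not s -> q is true.

Yes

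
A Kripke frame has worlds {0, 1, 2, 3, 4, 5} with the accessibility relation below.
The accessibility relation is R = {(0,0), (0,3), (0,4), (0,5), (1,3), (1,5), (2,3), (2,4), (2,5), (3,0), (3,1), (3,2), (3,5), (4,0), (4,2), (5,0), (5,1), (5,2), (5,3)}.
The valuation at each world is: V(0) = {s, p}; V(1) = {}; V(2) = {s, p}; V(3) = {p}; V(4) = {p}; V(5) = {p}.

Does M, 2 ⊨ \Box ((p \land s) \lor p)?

Yes

At 2: \Box ((p \land s) \lor p) requires (p \land s) \lor p at every successor {3, 4, 5}.
  At 3: (p \land s) \lor p is true.
  At 4: (p \land s) \lor p is true.
  At 5: (p \land s) \lor p is true.
So \Box ((p \land s) \lor p) is true at 2.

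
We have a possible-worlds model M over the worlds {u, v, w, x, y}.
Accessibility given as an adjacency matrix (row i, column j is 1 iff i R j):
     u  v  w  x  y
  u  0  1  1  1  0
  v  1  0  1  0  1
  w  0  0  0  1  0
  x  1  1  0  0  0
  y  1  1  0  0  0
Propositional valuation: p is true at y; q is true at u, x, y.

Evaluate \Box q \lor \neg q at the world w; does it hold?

At w: \Box q is true, \neg q is true, so \Box q \lor \neg q is true.
  At w: \Box q requires q at every successor {x}.
    At x: q is true.
  So \Box q is true at w.

Yes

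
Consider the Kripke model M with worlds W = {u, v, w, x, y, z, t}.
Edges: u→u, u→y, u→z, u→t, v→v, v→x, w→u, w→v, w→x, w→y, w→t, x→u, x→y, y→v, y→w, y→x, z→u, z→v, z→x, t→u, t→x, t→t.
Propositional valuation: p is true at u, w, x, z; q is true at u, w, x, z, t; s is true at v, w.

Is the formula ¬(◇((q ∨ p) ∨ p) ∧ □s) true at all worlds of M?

Let φ = ¬(◇((q ∨ p) ∨ p) ∧ □s). Evaluate φ at each world:
  u (successors {u, y, z, t}): φ is true.
  v (successors {v, x}): φ is true.
  w (successors {u, v, x, y, t}): φ is true.
  x (successors {u, y}): φ is true.
  y (successors {v, w, x}): φ is true.
  z (successors {u, v, x}): φ is true.
  t (successors {u, x, t}): φ is true.
For instance, at v:
  At v: ◇((q ∨ p) ∨ p) ∧ □s is false, so ¬(◇((q ∨ p) ∨ p) ∧ □s) is true.
    At v: ◇((q ∨ p) ∨ p) is true, □s is false, so ◇((q ∨ p) ∨ p) ∧ □s is false.
      At v: ◇((q ∨ p) ∨ p) requires (q ∨ p) ∨ p at some successor in {v, x}.
        (q ∨ p) ∨ p holds at x, so ◇((q ∨ p) ∨ p) is true at v.
      At v: □s requires s at every successor {v, x}.
        s fails at x, so □s is false at v.

Yes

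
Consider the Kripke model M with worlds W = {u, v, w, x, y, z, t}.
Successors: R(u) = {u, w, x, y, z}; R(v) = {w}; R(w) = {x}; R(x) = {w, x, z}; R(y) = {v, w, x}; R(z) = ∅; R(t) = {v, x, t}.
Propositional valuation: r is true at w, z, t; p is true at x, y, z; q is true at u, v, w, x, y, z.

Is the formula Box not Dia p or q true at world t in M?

At t: Box not Dia p is false, q is false, so Box not Dia p or q is false.
  At t: Box not Dia p requires not Dia p at every successor {v, x, t}.
    not Dia p fails at x, so Box not Dia p is false at t.
      At x: Dia p is true, so not Dia p is false.

No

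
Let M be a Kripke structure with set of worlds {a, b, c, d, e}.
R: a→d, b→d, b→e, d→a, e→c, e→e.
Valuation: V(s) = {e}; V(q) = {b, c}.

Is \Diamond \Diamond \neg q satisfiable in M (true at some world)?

Let φ = \Diamond \Diamond \neg q. Evaluate φ at each world:
  a (successors {d}): φ is true.
  b (successors {d, e}): φ is true.
  c (successors ∅): φ is false.
  d (successors {a}): φ is true.
  e (successors {c, e}): φ is true.
Detail at a (witness):
  At a: \Diamond \Diamond \neg q requires \Diamond \neg q at some successor in {d}.
    \Diamond \neg q holds at d, so \Diamond \Diamond \neg q is true at a.
      At d: \Diamond \neg q requires \neg q at some successor in {a}.
        \neg q holds at a, so \Diamond \neg q is true at d.

Yes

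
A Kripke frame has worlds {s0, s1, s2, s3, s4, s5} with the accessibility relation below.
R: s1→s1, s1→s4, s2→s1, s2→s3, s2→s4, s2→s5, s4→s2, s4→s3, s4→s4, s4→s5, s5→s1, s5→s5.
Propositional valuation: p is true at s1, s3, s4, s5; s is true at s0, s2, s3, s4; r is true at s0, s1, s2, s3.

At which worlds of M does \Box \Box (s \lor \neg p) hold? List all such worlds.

Recall that \Box ψ holds at a world iff ψ holds at every accessible world, and \Diamond ψ holds iff ψ holds at some accessible world.
Let φ = \Box \Box (s \lor \neg p). Evaluate φ at each world:
  s0 (successors ∅): φ is true.
  s1 (successors {s1, s4}): φ is false.
  s2 (successors {s1, s3, s4, s5}): φ is false.
  s3 (successors ∅): φ is true.
  s4 (successors {s2, s3, s4, s5}): φ is false.
  s5 (successors {s1, s5}): φ is false.
For instance, at s1:
  At s1: \Box \Box (s \lor \neg p) requires \Box (s \lor \neg p) at every successor {s1, s4}.
    \Box (s \lor \neg p) fails at s1, so \Box \Box (s \lor \neg p) is false at s1.
      At s1: \Box (s \lor \neg p) requires s \lor \neg p at every successor {s1, s4}.
        s \lor \neg p fails at s1, so \Box (s \lor \neg p) is false at s1.
Satisfying worlds: {s0, s3}

s0, s3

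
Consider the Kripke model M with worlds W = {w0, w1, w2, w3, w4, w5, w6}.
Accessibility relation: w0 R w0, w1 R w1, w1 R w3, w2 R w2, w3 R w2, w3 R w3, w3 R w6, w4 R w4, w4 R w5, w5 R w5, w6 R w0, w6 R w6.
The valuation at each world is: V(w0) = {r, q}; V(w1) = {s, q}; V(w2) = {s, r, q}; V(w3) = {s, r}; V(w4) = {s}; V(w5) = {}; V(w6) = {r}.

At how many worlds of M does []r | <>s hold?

Recall that []ψ holds at a world iff ψ holds at every accessible world, and <>ψ holds iff ψ holds at some accessible world.
Let φ = []r | <>s. Evaluate φ at each world:
  w0 (successors {w0}): φ is true.
  w1 (successors {w1, w3}): φ is true.
  w2 (successors {w2}): φ is true.
  w3 (successors {w2, w3, w6}): φ is true.
  w4 (successors {w4, w5}): φ is true.
  w5 (successors {w5}): φ is false.
  w6 (successors {w0, w6}): φ is true.
For instance, at w2:
  At w2: []r is true, <>s is true, so []r | <>s is true.
    At w2: []r requires r at every successor {w2}.
      At w2: r is true.
    So []r is true at w2.
    At w2: <>s requires s at some successor in {w2}.
      s holds at w2, so <>s is true at w2.
Satisfying worlds: {w0, w1, w2, w3, w4, w6}

6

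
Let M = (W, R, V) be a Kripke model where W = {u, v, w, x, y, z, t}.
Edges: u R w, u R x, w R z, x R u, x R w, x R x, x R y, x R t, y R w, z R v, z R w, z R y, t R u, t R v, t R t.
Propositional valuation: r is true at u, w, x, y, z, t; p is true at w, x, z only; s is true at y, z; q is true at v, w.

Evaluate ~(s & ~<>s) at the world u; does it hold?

Recall that <>ψ holds at a world iff ψ holds at some accessible world.
At u: s & ~<>s is false, so ~(s & ~<>s) is true.
  At u: s is false, ~<>s is true, so s & ~<>s is false.
    At u: <>s is false, so ~<>s is true.
      At u: <>s requires s at some successor in {w, x}.
        At w: s is false.
        At x: s is false.
      So <>s is false at u.

Yes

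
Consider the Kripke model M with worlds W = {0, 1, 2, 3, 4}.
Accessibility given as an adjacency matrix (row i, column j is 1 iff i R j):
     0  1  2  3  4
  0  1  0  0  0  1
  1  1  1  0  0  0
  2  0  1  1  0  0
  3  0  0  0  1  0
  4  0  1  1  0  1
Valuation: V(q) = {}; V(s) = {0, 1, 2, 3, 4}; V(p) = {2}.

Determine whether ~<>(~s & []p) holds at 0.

Yes

Recall that []ψ holds at a world iff ψ holds at every accessible world, and <>ψ holds iff ψ holds at some accessible world.
At 0: <>(~s & []p) is false, so ~<>(~s & []p) is true.
  At 0: <>(~s & []p) requires ~s & []p at some successor in {0, 4}.
    At 0: ~s & []p is false.
    At 4: ~s & []p is false.
  So <>(~s & []p) is false at 0.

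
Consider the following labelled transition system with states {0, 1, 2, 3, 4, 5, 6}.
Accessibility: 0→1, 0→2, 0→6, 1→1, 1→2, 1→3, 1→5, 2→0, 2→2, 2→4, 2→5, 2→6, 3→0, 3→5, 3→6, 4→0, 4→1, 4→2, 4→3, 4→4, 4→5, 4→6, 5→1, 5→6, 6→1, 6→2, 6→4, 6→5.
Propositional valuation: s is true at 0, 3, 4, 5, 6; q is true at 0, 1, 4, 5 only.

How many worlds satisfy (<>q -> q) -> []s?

3

Recall that []ψ holds at a world iff ψ holds at every accessible world, and <>ψ holds iff ψ holds at some accessible world.
Let φ = (<>q -> q) -> []s. Evaluate φ at each world:
  0 (successors {1, 2, 6}): φ is false.
  1 (successors {1, 2, 3, 5}): φ is false.
  2 (successors {0, 2, 4, 5, 6}): φ is true.
  3 (successors {0, 5, 6}): φ is true.
  4 (successors {0, 1, 2, 3, 4, 5, 6}): φ is false.
  5 (successors {1, 6}): φ is false.
  6 (successors {1, 2, 4, 5}): φ is true.
For instance, at 6:
  At 6: <>q -> q is false, []s is false, so (<>q -> q) -> []s is true.
    At 6: <>q is true, q is false, so <>q -> q is false.
      At 6: <>q requires q at some successor in {1, 2, 4, 5}.
        q holds at 1, so <>q is true at 6.
    At 6: []s requires s at every successor {1, 2, 4, 5}.
      s fails at 1, so []s is false at 6.
Satisfying worlds: {2, 3, 6}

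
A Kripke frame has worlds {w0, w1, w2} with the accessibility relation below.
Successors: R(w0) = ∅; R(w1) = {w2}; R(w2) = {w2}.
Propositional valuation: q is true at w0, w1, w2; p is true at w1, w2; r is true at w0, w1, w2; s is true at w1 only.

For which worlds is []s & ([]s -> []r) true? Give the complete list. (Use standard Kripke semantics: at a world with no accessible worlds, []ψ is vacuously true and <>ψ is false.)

w0

Let φ = []s & ([]s -> []r). Evaluate φ at each world:
  w0 (successors ∅): φ is true.
  w1 (successors {w2}): φ is false.
  w2 (successors {w2}): φ is false.
For instance, at w2:
  At w2: []s is false, []s -> []r is true, so []s & ([]s -> []r) is false.
    At w2: []s requires s at every successor {w2}.
      s fails at w2, so []s is false at w2.
    At w2: []s is false, []r is true, so []s -> []r is true.
      At w2: []s requires s at every successor {w2}.
        s fails at w2, so []s is false at w2.
      At w2: []r requires r at every successor {w2}.
        At w2: r is true.
      So []r is true at w2.
Satisfying worlds: {w0}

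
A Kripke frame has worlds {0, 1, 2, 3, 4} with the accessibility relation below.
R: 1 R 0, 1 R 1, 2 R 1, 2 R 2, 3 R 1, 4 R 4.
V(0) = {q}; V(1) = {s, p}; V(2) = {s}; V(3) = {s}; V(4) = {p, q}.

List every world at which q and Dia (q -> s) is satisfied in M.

none

Let φ = q and Dia (q -> s). Evaluate φ at each world:
  0 (successors ∅): φ is false.
  1 (successors {0, 1}): φ is false.
  2 (successors {1, 2}): φ is false.
  3 (successors {1}): φ is false.
  4 (successors {4}): φ is false.
For instance, at 1:
  At 1: q is false, Dia (q -> s) is true, so q and Dia (q -> s) is false.
    At 1: Dia (q -> s) requires q -> s at some successor in {0, 1}.
      q -> s holds at 1, so Dia (q -> s) is true at 1.
Satisfying worlds: none.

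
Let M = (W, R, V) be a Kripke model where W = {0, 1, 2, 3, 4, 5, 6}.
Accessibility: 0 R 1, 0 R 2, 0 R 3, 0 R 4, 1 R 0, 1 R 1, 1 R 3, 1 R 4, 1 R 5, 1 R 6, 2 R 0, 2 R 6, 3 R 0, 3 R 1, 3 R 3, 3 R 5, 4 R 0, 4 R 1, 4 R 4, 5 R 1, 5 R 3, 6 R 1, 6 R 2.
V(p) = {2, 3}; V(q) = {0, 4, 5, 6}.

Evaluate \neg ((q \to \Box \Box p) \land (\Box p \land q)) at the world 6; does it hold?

Yes

Recall that \Box ψ holds at a world iff ψ holds at every accessible world, and \Diamond ψ holds iff ψ holds at some accessible world.
At 6: (q \to \Box \Box p) \land (\Box p \land q) is false, so \neg ((q \to \Box \Box p) \land (\Box p \land q)) is true.
  At 6: q \to \Box \Box p is false, \Box p \land q is false, so (q \to \Box \Box p) \land (\Box p \land q) is false.
    At 6: q is true, \Box \Box p is false, so q \to \Box \Box p is false.
      At 6: \Box \Box p requires \Box p at every successor {1, 2}.
        \Box p fails at 1, so \Box \Box p is false at 6.
    At 6: \Box p is false, q is true, so \Box p \land q is false.
      At 6: \Box p requires p at every successor {1, 2}.
        p fails at 1, so \Box p is false at 6.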